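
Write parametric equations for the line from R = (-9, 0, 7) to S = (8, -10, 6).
Direction vector d = S - R = (17, -10, -1)
x = -9 + 17t, y = 0 - 10t, z = 7 - t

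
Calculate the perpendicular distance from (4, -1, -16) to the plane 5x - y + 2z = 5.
d = |5(4) + (-1)(-1) + 2(-16) - (5)| / √(5² + (-1)² + 2²) = 16/√30 = 2.921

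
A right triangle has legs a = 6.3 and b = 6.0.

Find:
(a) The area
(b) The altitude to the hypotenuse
(a) Area = ½ab = ½·6.3·6.0 = 18.9
(b) Hypotenuse c = √(6.3² + 6.0²) = √75.69 = 8.7
    Area = ½·c·h_c  →  h_c = 2·Area/c = 2·18.9/8.7 = 4.345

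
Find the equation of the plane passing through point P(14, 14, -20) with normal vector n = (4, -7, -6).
d = n·P = (4)(14) + (-7)(14) + (-6)(-20) = 78
Plane: 4x - 7y - 6z = 78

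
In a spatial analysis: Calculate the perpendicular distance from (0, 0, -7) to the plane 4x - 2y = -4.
d = |4(0) + (-2)(0) + 0(-7) - (-4)| / √(4² + (-2)² + 0²) = 4/√20 = 0.8944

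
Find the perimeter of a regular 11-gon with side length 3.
Perimeter = number of sides * side length
Perimeter = 11 * 3
Perimeter = 33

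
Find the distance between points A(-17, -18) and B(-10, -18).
Using the distance formula: d = sqrt((x₂-x₁)² + (y₂-y₁)²)
dx = (-10) - (-17) = 7
dy = (-18) - (-18) = 0
d = sqrt(7² + 0²) = sqrt(49 + 0) = sqrt(49) = 7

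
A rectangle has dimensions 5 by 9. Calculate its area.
Area = length * width
Area = 5 * 9
Area = 45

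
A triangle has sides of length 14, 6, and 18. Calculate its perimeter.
Perimeter = sum of all sides
Perimeter = 14 + 6 + 18
Perimeter = 38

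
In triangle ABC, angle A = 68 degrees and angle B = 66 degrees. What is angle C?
Sum of angles in a triangle = 180 degrees
Third angle = 180 - 68 - 66
Third angle = 46 degrees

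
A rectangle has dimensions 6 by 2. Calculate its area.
Area = length * width
Area = 6 * 2
Area = 12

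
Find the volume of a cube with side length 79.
Volume = s³
Volume = 79³
Volume = 493039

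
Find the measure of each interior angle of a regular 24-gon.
Interior angle of a regular n-gon = (n-2)*180/n
Interior angle = (24-2)*180/24
Interior angle = 22*180/24
Interior angle = 3960/24
Interior angle = 165 degrees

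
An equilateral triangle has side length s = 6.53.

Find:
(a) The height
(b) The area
(a) Height h = s·√3/2 = 6.53·√3/2 = 5.655
(b) Area = (√3/4)·s² = (√3/4)·6.53² = (√3/4)·42.6409 = 18.46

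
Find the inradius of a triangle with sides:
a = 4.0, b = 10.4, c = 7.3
s = (a+b+c)/2 = (4.0+10.4+7.3)/2 = 10.85
Area = √(s(s-a)(s-b)(s-c)) = √(10.85·6.85·0.45·3.55) = 10.8963
r = Area/s = 10.8963/10.85 = 1.004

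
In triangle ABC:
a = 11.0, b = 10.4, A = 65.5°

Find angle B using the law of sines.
sin(B)/b = sin(A)/a
sin(B) = b·sin(A)/a = 10.4·sin(65.5°)/11.0 = 0.860327
B = arcsin(0.860327) = 59.35°  (b ≤ a, so B ≤ A and the acute solution is unique)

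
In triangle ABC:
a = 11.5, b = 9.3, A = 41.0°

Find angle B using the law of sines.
sin(B)/b = sin(A)/a
sin(B) = b·sin(A)/a = 9.3·sin(41.0°)/11.5 = 0.530552
B = arcsin(0.530552) = 32.04°  (b ≤ a, so B ≤ A and the acute solution is unique)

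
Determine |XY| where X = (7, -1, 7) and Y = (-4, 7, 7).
d = √[(-11)² + (8)² + (0)²] = √185 = 13.6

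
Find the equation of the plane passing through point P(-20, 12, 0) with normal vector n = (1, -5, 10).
d = n·P = (1)(-20) + (-5)(12) + (10)(0) = -80
Plane: x - 5y + 10z = -80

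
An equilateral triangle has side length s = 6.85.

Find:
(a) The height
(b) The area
(a) Height h = s·√3/2 = 6.85·√3/2 = 5.932
(b) Area = (√3/4)·s² = (√3/4)·6.85² = (√3/4)·46.9225 = 20.32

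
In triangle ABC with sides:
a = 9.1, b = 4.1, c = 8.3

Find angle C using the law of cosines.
cos(C) = (a² + b² - c²)/(2ab)
cos(C) = (9.1² + 4.1² - 8.3²)/(2·9.1·4.1) = 30.73/74.62 = 0.411820
C = arccos(0.411820) = 65.68°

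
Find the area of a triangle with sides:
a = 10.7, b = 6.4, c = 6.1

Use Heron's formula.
s = (a+b+c)/2 = (10.7+6.4+6.1)/2 = 11.6
A = √(s(s-a)(s-b)(s-c)) = √(11.6·0.9·5.2·5.5)
A = √298.584 = 17.28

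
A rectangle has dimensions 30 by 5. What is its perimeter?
Perimeter = 2 * (length + width)
Perimeter = 2 * (30 + 5)
Perimeter = 2 * 35
Perimeter = 70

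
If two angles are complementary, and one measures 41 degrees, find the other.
Complementary angles sum to 90 degrees.
Other angle = 90 - 41
Other angle = 49 degrees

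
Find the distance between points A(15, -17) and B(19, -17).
Using the distance formula: d = sqrt((x₂-x₁)² + (y₂-y₁)²)
dx = 19 - 15 = 4
dy = (-17) - (-17) = 0
d = sqrt(4² + 0²) = sqrt(16 + 0) = sqrt(16) = 4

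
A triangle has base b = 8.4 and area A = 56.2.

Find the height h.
A = ½bh  →  h = 2A/b
h = 2·56.2/8.4 = 13.38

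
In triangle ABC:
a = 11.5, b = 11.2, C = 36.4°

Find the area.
Using A = ½ab·sin(C):
A = ½·11.5·11.2·sin(36.4°) = ½·128.8·0.593419 = 38.22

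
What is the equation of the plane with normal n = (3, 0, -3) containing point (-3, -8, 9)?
d = n·P = (3)(-3) + (0)(-8) + (-3)(9) = -36
Plane: 3x - 3z = -36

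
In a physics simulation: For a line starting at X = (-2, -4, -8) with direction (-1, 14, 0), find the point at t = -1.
P(-1) = (-2 + (-1)(-1), -4 + 14(-1), -8 + 0(-1)) = (-1, -18, -8)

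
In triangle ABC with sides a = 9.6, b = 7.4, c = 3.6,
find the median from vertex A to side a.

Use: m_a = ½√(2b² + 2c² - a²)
m_a = ½√(2·7.4² + 2·3.6² - 9.6²)
m_a = ½√(109.52 + 25.92 - 92.16) = ½√43.28 = 3.289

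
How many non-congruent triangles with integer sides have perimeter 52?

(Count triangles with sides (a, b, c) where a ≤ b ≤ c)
With a ≤ b ≤ c and a + b + c = 52, the triangle inequality a + b > c gives c < 52/2, so c ≤ 25.
Iterate a from 1 to ⌊p/3⌋ = 17; for each a, b ranges from a to ⌊(p−a)/2⌋ with c = p − a − b, keeping only c ≥ b.
Triples: (2, 25, 25), (3, 24, 25), (4, 23, 25), …
Count = 56 triangles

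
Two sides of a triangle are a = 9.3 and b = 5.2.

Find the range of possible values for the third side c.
By the triangle inequality: |a - b| < c < a + b
|9.3 - 5.2| < c < 9.3 + 5.2
4.1 < c < 14.5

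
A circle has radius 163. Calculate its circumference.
Circumference = 2 * pi * r
Circumference = 2 * pi * 163
Circumference = 1024.16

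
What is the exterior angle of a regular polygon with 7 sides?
Exterior angle of a regular n-gon = 360/n
Exterior angle = 360/7
Exterior angle = 51.43 degrees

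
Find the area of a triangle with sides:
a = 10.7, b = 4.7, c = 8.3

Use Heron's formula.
s = (a+b+c)/2 = (10.7+4.7+8.3)/2 = 11.85
A = √(s(s-a)(s-b)(s-c)) = √(11.85·1.15·7.15·3.55)
A = √345.9 = 18.6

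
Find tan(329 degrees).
tan(329 degrees) = -0.6009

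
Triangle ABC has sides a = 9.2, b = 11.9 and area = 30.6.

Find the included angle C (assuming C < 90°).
Area = ½ab·sin(C)  →  sin(C) = 2·Area/(ab)
sin(C) = 2·30.6/(9.2·11.9) = 0.559006
C = arcsin(0.559006) = 33.99°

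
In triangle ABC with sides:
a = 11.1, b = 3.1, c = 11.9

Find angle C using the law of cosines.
cos(C) = (a² + b² - c²)/(2ab)
cos(C) = (11.1² + 3.1² - 11.9²)/(2·11.1·3.1) = -8.79/68.82 = -0.127724
C = arccos(-0.127724) = 97.34°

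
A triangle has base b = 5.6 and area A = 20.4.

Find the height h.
A = ½bh  →  h = 2A/b
h = 2·20.4/5.6 = 7.286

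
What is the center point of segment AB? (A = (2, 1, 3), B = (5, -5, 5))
Midpoint = ((2+5)/2, (1-5)/2, (3+5)/2) = (3.5, -2, 4)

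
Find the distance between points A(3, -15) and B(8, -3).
Using the distance formula: d = sqrt((x₂-x₁)² + (y₂-y₁)²)
dx = 8 - 3 = 5
dy = (-3) - (-15) = 12
d = sqrt(5² + 12²) = sqrt(25 + 144) = sqrt(169) = 13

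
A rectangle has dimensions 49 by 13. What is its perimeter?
Perimeter = 2 * (length + width)
Perimeter = 2 * (49 + 13)
Perimeter = 2 * 62
Perimeter = 124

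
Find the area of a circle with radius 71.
Area = pi * r²
Area = pi * 71²
Area = pi * 5041
Area = 15836.77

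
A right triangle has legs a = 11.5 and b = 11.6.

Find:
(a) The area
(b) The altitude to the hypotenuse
(a) Area = ½ab = ½·11.5·11.6 = 66.7
(b) Hypotenuse c = √(11.5² + 11.6²) = √266.81 = 16.3343
    Area = ½·c·h_c  →  h_c = 2·Area/c = 2·66.7/16.3343 = 8.167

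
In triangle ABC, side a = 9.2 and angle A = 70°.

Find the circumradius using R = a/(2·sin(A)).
R = a/(2·sin(A)) = 9.2/(2·sin(70°))
R = 9.2/(2·0.939693) = 9.2/1.879385 = 4.895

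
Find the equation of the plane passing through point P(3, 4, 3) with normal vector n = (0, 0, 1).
d = n·P = (0)(3) + (0)(4) + (1)(3) = 3
Plane: z = 3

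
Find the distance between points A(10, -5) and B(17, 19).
Using the distance formula: d = sqrt((x₂-x₁)² + (y₂-y₁)²)
dx = 17 - 10 = 7
dy = 19 - (-5) = 24
d = sqrt(7² + 24²) = sqrt(49 + 576) = sqrt(625) = 25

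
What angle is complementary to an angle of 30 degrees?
Complementary angles sum to 90 degrees.
Other angle = 90 - 30
Other angle = 60 degrees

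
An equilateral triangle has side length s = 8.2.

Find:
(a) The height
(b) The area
(a) Height h = s·√3/2 = 8.2·√3/2 = 7.101
(b) Area = (√3/4)·s² = (√3/4)·8.2² = (√3/4)·67.24 = 29.12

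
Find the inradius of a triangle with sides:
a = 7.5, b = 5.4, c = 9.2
s = (a+b+c)/2 = (7.5+5.4+9.2)/2 = 11.05
Area = √(s(s-a)(s-b)(s-c)) = √(11.05·3.55·5.65·1.85) = 20.2491
r = Area/s = 20.2491/11.05 = 1.832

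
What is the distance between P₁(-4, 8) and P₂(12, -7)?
Using the distance formula: d = sqrt((x₂-x₁)² + (y₂-y₁)²)
dx = 12 - (-4) = 16
dy = (-7) - 8 = -15
d = sqrt(16² + (-15)²) = sqrt(256 + 225) = sqrt(481) = 21.93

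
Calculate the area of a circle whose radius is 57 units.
Area = pi * r²
Area = pi * 57²
Area = pi * 3249
Area = 10207.03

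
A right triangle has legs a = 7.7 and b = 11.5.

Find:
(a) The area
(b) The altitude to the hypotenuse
(a) Area = ½ab = ½·7.7·11.5 = 44.275
(b) Hypotenuse c = √(7.7² + 11.5²) = √191.54 = 13.8398
    Area = ½·c·h_c  →  h_c = 2·Area/c = 2·44.275/13.8398 = 6.398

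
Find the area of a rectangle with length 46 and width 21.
Area = length * width
Area = 46 * 21
Area = 966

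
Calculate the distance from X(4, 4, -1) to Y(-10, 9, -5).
d = √[(-14)² + (5)² + (-4)²] = √237 = 15.39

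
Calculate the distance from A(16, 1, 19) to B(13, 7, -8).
d = √[(-3)² + (6)² + (-27)²] = √774 = 27.82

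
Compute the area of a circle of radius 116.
Area = pi * r²
Area = pi * 116²
Area = pi * 13456
Area = 42273.27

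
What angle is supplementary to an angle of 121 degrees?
Supplementary angles sum to 180 degrees.
Other angle = 180 - 121
Other angle = 59 degrees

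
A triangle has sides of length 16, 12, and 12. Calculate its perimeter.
Perimeter = sum of all sides
Perimeter = 16 + 12 + 12
Perimeter = 40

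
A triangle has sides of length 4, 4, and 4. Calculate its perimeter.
Perimeter = sum of all sides
Perimeter = 4 + 4 + 4
Perimeter = 12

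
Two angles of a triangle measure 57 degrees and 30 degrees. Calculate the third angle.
Sum of angles in a triangle = 180 degrees
Third angle = 180 - 57 - 30
Third angle = 93 degrees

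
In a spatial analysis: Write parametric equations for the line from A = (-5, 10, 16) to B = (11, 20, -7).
Direction vector d = B - A = (16, 10, -23)
x = -5 + 16t, y = 10 + 10t, z = 16 - 23t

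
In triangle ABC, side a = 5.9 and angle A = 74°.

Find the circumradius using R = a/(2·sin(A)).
R = a/(2·sin(A)) = 5.9/(2·sin(74°))
R = 5.9/(2·0.961262) = 5.9/1.922523 = 3.069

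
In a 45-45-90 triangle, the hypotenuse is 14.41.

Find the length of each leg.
In a 45-45-90 triangle, hypotenuse = leg·√2  →  leg = hypotenuse/√2
leg = 14.41/√2 = 10.19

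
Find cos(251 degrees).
cos(251 degrees) = -0.3256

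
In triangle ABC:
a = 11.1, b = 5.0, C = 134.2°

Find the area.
Using A = ½ab·sin(C):
A = ½·11.1·5.0·sin(134.2°) = ½·55.5·0.716911 = 19.89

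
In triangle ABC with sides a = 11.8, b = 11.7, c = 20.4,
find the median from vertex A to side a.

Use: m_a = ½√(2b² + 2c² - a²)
m_a = ½√(2·11.7² + 2·20.4² - 11.8²)
m_a = ½√(273.78 + 832.32 - 139.24) = ½√966.86 = 15.55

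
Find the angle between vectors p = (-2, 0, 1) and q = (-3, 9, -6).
p·q = 0, |p|² = 5, |q|² = 126
cos θ = 0/√630 ≈ 0.0
θ ≈ 90.0°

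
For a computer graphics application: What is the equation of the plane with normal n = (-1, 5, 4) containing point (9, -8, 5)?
d = n·P = (-1)(9) + (5)(-8) + (4)(5) = -29
Plane: -x + 5y + 4z = -29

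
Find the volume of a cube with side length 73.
Volume = s³
Volume = 73³
Volume = 389017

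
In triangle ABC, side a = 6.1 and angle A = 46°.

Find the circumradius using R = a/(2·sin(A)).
R = a/(2·sin(A)) = 6.1/(2·sin(46°))
R = 6.1/(2·0.719340) = 6.1/1.438680 = 4.24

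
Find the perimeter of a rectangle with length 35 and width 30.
Perimeter = 2 * (length + width)
Perimeter = 2 * (35 + 30)
Perimeter = 2 * 65
Perimeter = 130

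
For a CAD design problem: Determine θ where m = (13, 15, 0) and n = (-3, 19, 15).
m·n = 246, |m|² = 394, |n|² = 595
cos θ = 246/√234430 ≈ 0.5081
θ ≈ 59.46°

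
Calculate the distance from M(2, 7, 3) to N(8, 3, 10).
d = √[(6)² + (-4)² + (7)²] = √101 = 10.05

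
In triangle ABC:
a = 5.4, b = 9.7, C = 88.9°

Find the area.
Using A = ½ab·sin(C):
A = ½·5.4·9.7·sin(88.9°) = ½·52.38·0.999816 = 26.19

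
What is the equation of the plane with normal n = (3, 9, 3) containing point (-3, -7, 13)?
d = n·P = (3)(-3) + (9)(-7) + (3)(13) = -33
Plane: 3x + 9y + 3z = -33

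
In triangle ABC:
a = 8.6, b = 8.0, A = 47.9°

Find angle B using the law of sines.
sin(B)/b = sin(A)/a
sin(B) = b·sin(A)/a = 8.0·sin(47.9°)/8.6 = 0.690210
B = arcsin(0.690210) = 43.65°  (b ≤ a, so B ≤ A and the acute solution is unique)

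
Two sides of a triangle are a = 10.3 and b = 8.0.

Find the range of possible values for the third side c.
By the triangle inequality: |a - b| < c < a + b
|10.3 - 8.0| < c < 10.3 + 8.0
2.3 < c < 18.3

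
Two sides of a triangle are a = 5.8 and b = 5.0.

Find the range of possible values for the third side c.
By the triangle inequality: |a - b| < c < a + b
|5.8 - 5.0| < c < 5.8 + 5.0
0.8 < c < 10.8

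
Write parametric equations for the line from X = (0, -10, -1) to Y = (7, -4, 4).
Direction vector d = Y - X = (7, 6, 5)
x = 0 + 7t, y = -10 + 6t, z = -1 + 5t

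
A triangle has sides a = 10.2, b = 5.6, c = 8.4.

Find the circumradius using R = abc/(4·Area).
s = (a+b+c)/2 = 12.1
Area = √(s(s-a)(s-b)(s-c)) = √(12.1·1.9·6.5·3.7) = 23.514
R = abc/(4·Area) = (10.2·5.6·8.4)/(4·23.514) = 479.808/94.056 = 5.101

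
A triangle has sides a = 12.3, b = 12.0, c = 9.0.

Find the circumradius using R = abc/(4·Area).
s = (a+b+c)/2 = 16.65
Area = √(s(s-a)(s-b)(s-c)) = √(16.65·4.35·4.65·7.65) = 50.7585
R = abc/(4·Area) = (12.3·12.0·9.0)/(4·50.7585) = 1328.4/203.034 = 6.543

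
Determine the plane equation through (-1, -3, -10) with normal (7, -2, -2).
d = n·P = (7)(-1) + (-2)(-3) + (-2)(-10) = 19
Plane: 7x - 2y - 2z = 19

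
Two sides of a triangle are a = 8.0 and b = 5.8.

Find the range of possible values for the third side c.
By the triangle inequality: |a - b| < c < a + b
|8.0 - 5.8| < c < 8.0 + 5.8
2.2 < c < 13.8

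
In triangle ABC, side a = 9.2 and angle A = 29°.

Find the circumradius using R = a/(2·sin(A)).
R = a/(2·sin(A)) = 9.2/(2·sin(29°))
R = 9.2/(2·0.484810) = 9.2/0.969619 = 9.488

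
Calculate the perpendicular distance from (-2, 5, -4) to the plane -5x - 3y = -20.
d = |(-5)(-2) + (-3)(5) + 0(-4) - (-20)| / √((-5)² + (-3)² + 0²) = 15/√34 = 2.572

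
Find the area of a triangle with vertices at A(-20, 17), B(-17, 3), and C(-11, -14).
Using the coordinate formula: Area = (1/2)|x₁(y₂-y₃) + x₂(y₃-y₁) + x₃(y₁-y₂)|
Area = (1/2)|(-20)(3-(-14)) + (-17)((-14)-17) + (-11)(17-3)|
Area = (1/2)|(-20)*17 + (-17)*(-31) + (-11)*14|
Area = (1/2)|(-340) + 527 + (-154)|
Area = (1/2)*33 = 16.50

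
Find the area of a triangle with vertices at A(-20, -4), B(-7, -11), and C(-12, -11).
Using the coordinate formula: Area = (1/2)|x₁(y₂-y₃) + x₂(y₃-y₁) + x₃(y₁-y₂)|
Area = (1/2)|(-20)((-11)-(-11)) + (-7)((-11)-(-4)) + (-12)((-4)-(-11))|
Area = (1/2)|(-20)*0 + (-7)*(-7) + (-12)*7|
Area = (1/2)|0 + 49 + (-84)|
Area = (1/2)*35 = 17.50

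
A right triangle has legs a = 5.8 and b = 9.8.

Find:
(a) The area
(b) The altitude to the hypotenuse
(a) Area = ½ab = ½·5.8·9.8 = 28.42
(b) Hypotenuse c = √(5.8² + 9.8²) = √129.68 = 11.3877
    Area = ½·c·h_c  →  h_c = 2·Area/c = 2·28.42/11.3877 = 4.991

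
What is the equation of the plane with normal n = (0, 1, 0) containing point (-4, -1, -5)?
d = n·P = (0)(-4) + (1)(-1) + (0)(-5) = -1
Plane: y = -1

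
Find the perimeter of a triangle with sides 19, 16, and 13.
Perimeter = sum of all sides
Perimeter = 19 + 16 + 13
Perimeter = 48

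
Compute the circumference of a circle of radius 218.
Circumference = 2 * pi * r
Circumference = 2 * pi * 218
Circumference = 1369.73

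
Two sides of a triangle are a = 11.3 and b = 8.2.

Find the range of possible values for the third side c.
By the triangle inequality: |a - b| < c < a + b
|11.3 - 8.2| < c < 11.3 + 8.2
3.1 < c < 19.5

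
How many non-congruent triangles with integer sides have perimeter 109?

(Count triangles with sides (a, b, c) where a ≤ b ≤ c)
With a ≤ b ≤ c and a + b + c = 109, the triangle inequality a + b > c gives c < 109/2, so c ≤ 54.
Iterate a from 1 to ⌊p/3⌋ = 36; for each a, b ranges from a to ⌊(p−a)/2⌋ with c = p − a − b, keeping only c ≥ b.
Triples: (1, 54, 54), (2, 53, 54), (3, 52, 54), …
Count = 261 triangles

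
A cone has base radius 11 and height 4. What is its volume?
Volume = (1/3) * pi * r² * h
Volume = (1/3) * pi * 11² * 4
Volume = (1/3) * pi * 121 * 4
Volume = (1/3) * pi * 484
Volume = 506.84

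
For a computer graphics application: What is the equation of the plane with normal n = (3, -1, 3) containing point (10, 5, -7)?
d = n·P = (3)(10) + (-1)(5) + (3)(-7) = 4
Plane: 3x - y + 3z = 4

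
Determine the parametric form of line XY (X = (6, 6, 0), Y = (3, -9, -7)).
Direction vector d = Y - X = (-3, -15, -7)
x = 6 - 3t, y = 6 - 15t, z = 0 - 7t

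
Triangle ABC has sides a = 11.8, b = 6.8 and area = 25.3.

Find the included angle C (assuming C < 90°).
Area = ½ab·sin(C)  →  sin(C) = 2·Area/(ab)
sin(C) = 2·25.3/(11.8·6.8) = 0.630608
C = arcsin(0.630608) = 39.1°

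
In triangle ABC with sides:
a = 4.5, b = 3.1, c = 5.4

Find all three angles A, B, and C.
By the law of cosines:
cos(A) = (b² + c² - a²)/(2bc) = 0.553166  →  A = 56.42°
cos(B) = (a² + c² - b²)/(2ac) = 0.818930  →  B = 35.02°
cos(C) = (a² + b² - c²)/(2ab) = 0.025090  →  C = 88.56°
Check: A + B + C = 180.0° ✓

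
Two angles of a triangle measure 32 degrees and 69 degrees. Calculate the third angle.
Sum of angles in a triangle = 180 degrees
Third angle = 180 - 32 - 69
Third angle = 79 degrees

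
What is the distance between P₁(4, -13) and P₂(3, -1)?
Using the distance formula: d = sqrt((x₂-x₁)² + (y₂-y₁)²)
dx = 3 - 4 = -1
dy = (-1) - (-13) = 12
d = sqrt((-1)² + 12²) = sqrt(1 + 144) = sqrt(145) = 12.04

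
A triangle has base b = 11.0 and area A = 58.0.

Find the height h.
A = ½bh  →  h = 2A/b
h = 2·58.0/11.0 = 10.55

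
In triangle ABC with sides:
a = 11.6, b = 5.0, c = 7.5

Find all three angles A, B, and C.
By the law of cosines:
cos(A) = (b² + c² - a²)/(2bc) = -0.710800  →  A = 135.3°
cos(B) = (a² + c² - b²)/(2ac) = 0.952931  →  B = 17.65°
cos(C) = (a² + b² - c²)/(2ab) = 0.890603  →  C = 27.05°
Check: A + B + C = 180.0° ✓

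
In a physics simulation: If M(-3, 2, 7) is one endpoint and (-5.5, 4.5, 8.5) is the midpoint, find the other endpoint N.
N = (2×(-5.5) - (-3), 2×4.5 - 2, 2×8.5 - 7) = (-8, 7, 10)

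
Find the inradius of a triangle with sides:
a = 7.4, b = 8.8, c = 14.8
s = (a+b+c)/2 = (7.4+8.8+14.8)/2 = 15.5
Area = √(s(s-a)(s-b)(s-c)) = √(15.5·8.1·6.7·0.7) = 24.2658
r = Area/s = 24.2658/15.5 = 1.566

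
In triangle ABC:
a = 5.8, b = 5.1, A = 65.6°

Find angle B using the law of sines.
sin(B)/b = sin(A)/a
sin(B) = b·sin(A)/a = 5.1·sin(65.6°)/5.8 = 0.800774
B = arcsin(0.800774) = 53.2°  (b ≤ a, so B ≤ A and the acute solution is unique)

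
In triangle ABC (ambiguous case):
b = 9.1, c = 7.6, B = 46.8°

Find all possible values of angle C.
sin(C)/c = sin(B)/b  →  sin(C) = c·sin(B)/b = 7.6·sin(46.8°)/9.1 = 0.608809
C₁ = arcsin(0.608809) = 37.5°,  C₂ = 180° - C₁ = 142.5°
Check C₂: A = 180° - 46.8° - 142.5° = -9.3° ≤ 0, rejected
C = 37.5° (one solution)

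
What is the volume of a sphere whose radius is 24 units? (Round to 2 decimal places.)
Volume = (4/3) * pi * r³
Volume = (4/3) * pi * 24³
Volume = (4/3) * pi * 13824
Volume = 57905.84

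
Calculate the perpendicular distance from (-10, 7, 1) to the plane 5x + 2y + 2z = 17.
d = |5(-10) + 2(7) + 2(1) - (17)| / √(5² + 2² + 2²) = 51/√33 = 8.878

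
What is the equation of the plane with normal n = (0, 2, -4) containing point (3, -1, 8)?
d = n·P = (0)(3) + (2)(-1) + (-4)(8) = -34
Plane: 2y - 4z = -34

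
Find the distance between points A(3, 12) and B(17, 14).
Using the distance formula: d = sqrt((x₂-x₁)² + (y₂-y₁)²)
dx = 17 - 3 = 14
dy = 14 - 12 = 2
d = sqrt(14² + 2²) = sqrt(196 + 4) = sqrt(200) = 14.14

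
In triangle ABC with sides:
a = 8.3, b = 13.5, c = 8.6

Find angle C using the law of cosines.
cos(C) = (a² + b² - c²)/(2ab)
cos(C) = (8.3² + 13.5² - 8.6²)/(2·8.3·13.5) = 177.18/224.1 = 0.790629
C = arccos(0.790629) = 37.76°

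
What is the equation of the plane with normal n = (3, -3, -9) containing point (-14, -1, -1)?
d = n·P = (3)(-14) + (-3)(-1) + (-9)(-1) = -30
Plane: 3x - 3y - 9z = -30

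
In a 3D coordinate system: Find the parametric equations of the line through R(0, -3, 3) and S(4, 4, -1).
Direction vector d = S - R = (4, 7, -4)
x = 0 + 4t, y = -3 + 7t, z = 3 - 4t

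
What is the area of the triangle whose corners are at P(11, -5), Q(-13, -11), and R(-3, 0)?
Using the coordinate formula: Area = (1/2)|x₁(y₂-y₃) + x₂(y₃-y₁) + x₃(y₁-y₂)|
Area = (1/2)|11((-11)-0) + (-13)(0-(-5)) + (-3)((-5)-(-11))|
Area = (1/2)|11*(-11) + (-13)*5 + (-3)*6|
Area = (1/2)|(-121) + (-65) + (-18)|
Area = (1/2)*204 = 102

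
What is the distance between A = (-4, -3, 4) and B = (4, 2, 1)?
d = √[(8)² + (5)² + (-3)²] = √98 = 9.899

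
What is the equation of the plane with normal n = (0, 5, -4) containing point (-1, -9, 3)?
d = n·P = (0)(-1) + (5)(-9) + (-4)(3) = -57
Plane: 5y - 4z = -57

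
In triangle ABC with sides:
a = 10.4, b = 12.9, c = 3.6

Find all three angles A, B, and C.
By the law of cosines:
cos(A) = (b² + c² - a²)/(2bc) = 0.766688  →  A = 39.94°
cos(B) = (a² + c² - b²)/(2ac) = -0.604834  →  B = 127.2°
cos(C) = (a² + b² - c²)/(2ab) = 0.974993  →  C = 12.84°
Check: A + B + C = 180.0° ✓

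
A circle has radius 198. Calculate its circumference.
Circumference = 2 * pi * r
Circumference = 2 * pi * 198
Circumference = 1244.07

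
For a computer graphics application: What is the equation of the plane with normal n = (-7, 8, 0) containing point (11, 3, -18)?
d = n·P = (-7)(11) + (8)(3) + (0)(-18) = -53
Plane: -7x + 8y = -53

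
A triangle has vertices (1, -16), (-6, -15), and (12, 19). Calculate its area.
Using the coordinate formula: Area = (1/2)|x₁(y₂-y₃) + x₂(y₃-y₁) + x₃(y₁-y₂)|
Area = (1/2)|1((-15)-19) + (-6)(19-(-16)) + 12((-16)-(-15))|
Area = (1/2)|1*(-34) + (-6)*35 + 12*(-1)|
Area = (1/2)|(-34) + (-210) + (-12)|
Area = (1/2)*256 = 128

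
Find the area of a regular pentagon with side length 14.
For a regular 5-gon with side length s = 14:
Apothem a = s / (2*tan(pi/5)) = 14 / (2*tan(pi/5)) ≈ 9.6347
Perimeter P = 5 * 14 = 70
Area = (1/2) * P * a = (1/2) * 70 * 9.6347 = 337.21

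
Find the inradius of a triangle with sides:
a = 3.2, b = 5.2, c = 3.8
s = (a+b+c)/2 = (3.2+5.2+3.8)/2 = 6.1
Area = √(s(s-a)(s-b)(s-c)) = √(6.1·2.9·0.9·2.3) = 6.05131
r = Area/s = 6.05131/6.1 = 0.992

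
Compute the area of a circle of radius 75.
Area = pi * r²
Area = pi * 75²
Area = pi * 5625
Area = 17671.46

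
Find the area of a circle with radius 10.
Area = pi * r²
Area = pi * 10²
Area = pi * 100
Area = 314.16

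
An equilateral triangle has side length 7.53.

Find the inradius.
For an equilateral triangle, r = s/(2√3) where s is the side.
r = 7.53/(2√3) = 7.53/3.464102 = 2.174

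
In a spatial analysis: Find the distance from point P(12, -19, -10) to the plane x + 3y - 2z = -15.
d = |1(12) + 3(-19) + (-2)(-10) - (-15)| / √(1² + 3² + (-2)²) = 10/√14 = 2.673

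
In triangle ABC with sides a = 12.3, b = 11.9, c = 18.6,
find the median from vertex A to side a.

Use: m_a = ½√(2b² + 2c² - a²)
m_a = ½√(2·11.9² + 2·18.6² - 12.3²)
m_a = ½√(283.22 + 691.92 - 151.29) = ½√823.85 = 14.35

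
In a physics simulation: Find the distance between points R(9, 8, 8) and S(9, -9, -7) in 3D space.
d = √[(0)² + (-17)² + (-15)²] = √514 = 22.67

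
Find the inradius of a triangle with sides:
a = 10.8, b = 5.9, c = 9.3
s = (a+b+c)/2 = (10.8+5.9+9.3)/2 = 13
Area = √(s(s-a)(s-b)(s-c)) = √(13·2.2·7.1·3.7) = 27.4103
r = Area/s = 27.4103/13 = 2.108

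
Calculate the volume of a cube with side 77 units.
Volume = s³
Volume = 77³
Volume = 456533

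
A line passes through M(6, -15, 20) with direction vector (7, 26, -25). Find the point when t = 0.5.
P(0.5) = (6 + 7(0.5), -15 + 26(0.5), 20 + (-25)(0.5)) = (9.5, -2, 7.5)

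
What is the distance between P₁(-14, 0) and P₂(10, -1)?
Using the distance formula: d = sqrt((x₂-x₁)² + (y₂-y₁)²)
dx = 10 - (-14) = 24
dy = (-1) - 0 = -1
d = sqrt(24² + (-1)²) = sqrt(576 + 1) = sqrt(577) = 24.02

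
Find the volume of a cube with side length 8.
Volume = s³
Volume = 8³
Volume = 512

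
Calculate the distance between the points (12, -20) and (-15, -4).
Using the distance formula: d = sqrt((x₂-x₁)² + (y₂-y₁)²)
dx = (-15) - 12 = -27
dy = (-4) - (-20) = 16
d = sqrt((-27)² + 16²) = sqrt(729 + 256) = sqrt(985) = 31.38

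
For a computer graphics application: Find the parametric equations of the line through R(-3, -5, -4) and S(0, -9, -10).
Direction vector d = S - R = (3, -4, -6)
x = -3 + 3t, y = -5 - 4t, z = -4 - 6t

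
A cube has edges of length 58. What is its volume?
Volume = s³
Volume = 58³
Volume = 195112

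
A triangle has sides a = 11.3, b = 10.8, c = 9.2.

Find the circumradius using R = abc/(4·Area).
s = (a+b+c)/2 = 15.65
Area = √(s(s-a)(s-b)(s-c)) = √(15.65·4.35·4.85·6.45) = 46.148
R = abc/(4·Area) = (11.3·10.8·9.2)/(4·46.148) = 1122.768/184.592 = 6.082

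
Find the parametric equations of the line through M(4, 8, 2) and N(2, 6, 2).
Direction vector d = N - M = (-2, -2, 0)
x = 4 - 2t, y = 8 - 2t, z = 2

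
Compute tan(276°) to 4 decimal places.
tan(276 degrees) = -9.5144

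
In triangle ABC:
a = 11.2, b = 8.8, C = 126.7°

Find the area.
Using A = ½ab·sin(C):
A = ½·11.2·8.8·sin(126.7°) = ½·98.56·0.801776 = 39.51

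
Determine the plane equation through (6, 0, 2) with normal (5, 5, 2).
d = n·P = (5)(6) + (5)(0) + (2)(2) = 34
Plane: 5x + 5y + 2z = 34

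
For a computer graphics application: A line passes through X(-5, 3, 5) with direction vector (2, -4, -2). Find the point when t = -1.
P(-1) = (-5 + 2(-1), 3 + (-4)(-1), 5 + (-2)(-1)) = (-7, 7, 7)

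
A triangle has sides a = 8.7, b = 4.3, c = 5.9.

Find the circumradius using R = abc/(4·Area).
s = (a+b+c)/2 = 9.45
Area = √(s(s-a)(s-b)(s-c)) = √(9.45·0.75·5.15·3.55) = 11.3832
R = abc/(4·Area) = (8.7·4.3·5.9)/(4·11.3832) = 220.719/45.5328 = 4.847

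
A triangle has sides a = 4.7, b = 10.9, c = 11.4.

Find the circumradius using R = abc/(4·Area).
s = (a+b+c)/2 = 13.5
Area = √(s(s-a)(s-b)(s-c)) = √(13.5·8.8·2.6·2.1) = 25.4686
R = abc/(4·Area) = (4.7·10.9·11.4)/(4·25.4686) = 584.022/101.8744 = 5.733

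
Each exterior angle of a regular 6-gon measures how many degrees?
Exterior angle of a regular n-gon = 360/n
Exterior angle = 360/6
Exterior angle = 60 degrees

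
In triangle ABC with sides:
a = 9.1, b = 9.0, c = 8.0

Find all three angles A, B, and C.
By the law of cosines:
cos(A) = (b² + c² - a²)/(2bc) = 0.431875  →  A = 64.41°
cos(B) = (a² + c² - b²)/(2ac) = 0.451992  →  B = 63.13°
cos(C) = (a² + b² - c²)/(2ab) = 0.609341  →  C = 52.46°
Check: A + B + C = 180.0° ✓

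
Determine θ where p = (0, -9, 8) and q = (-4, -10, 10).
p·q = 170, |p|² = 145, |q|² = 216
cos θ = 170/√31320 ≈ 0.9606
θ ≈ 16.14°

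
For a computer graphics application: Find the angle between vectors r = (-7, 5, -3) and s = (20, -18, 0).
r·s = -230, |r|² = 83, |s|² = 724
cos θ = -230/√60092 ≈ -0.9383
θ ≈ 159.8°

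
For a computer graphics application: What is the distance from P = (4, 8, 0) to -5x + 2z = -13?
d = |(-5)(4) + 0(8) + 2(0) - (-13)| / √((-5)² + 0² + 2²) = 7/√29 = 1.3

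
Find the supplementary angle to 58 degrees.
Supplementary angles sum to 180 degrees.
Other angle = 180 - 58
Other angle = 122 degrees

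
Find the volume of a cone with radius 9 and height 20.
Volume = (1/3) * pi * r² * h
Volume = (1/3) * pi * 9² * 20
Volume = (1/3) * pi * 81 * 20
Volume = (1/3) * pi * 1620
Volume = 1696.46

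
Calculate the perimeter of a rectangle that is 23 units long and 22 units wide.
Perimeter = 2 * (length + width)
Perimeter = 2 * (23 + 22)
Perimeter = 2 * 45
Perimeter = 90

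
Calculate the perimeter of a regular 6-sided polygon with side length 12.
Perimeter = number of sides * side length
Perimeter = 6 * 12
Perimeter = 72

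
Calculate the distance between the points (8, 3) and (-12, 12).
Using the distance formula: d = sqrt((x₂-x₁)² + (y₂-y₁)²)
dx = (-12) - 8 = -20
dy = 12 - 3 = 9
d = sqrt((-20)² + 9²) = sqrt(400 + 81) = sqrt(481) = 21.93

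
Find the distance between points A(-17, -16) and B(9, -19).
Using the distance formula: d = sqrt((x₂-x₁)² + (y₂-y₁)²)
dx = 9 - (-17) = 26
dy = (-19) - (-16) = -3
d = sqrt(26² + (-3)²) = sqrt(676 + 9) = sqrt(685) = 26.17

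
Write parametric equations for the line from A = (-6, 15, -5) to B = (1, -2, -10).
Direction vector d = B - A = (7, -17, -5)
x = -6 + 7t, y = 15 - 17t, z = -5 - 5t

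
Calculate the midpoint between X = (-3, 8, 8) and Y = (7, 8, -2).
Midpoint = ((-3+7)/2, (8+8)/2, (8-2)/2) = (2, 8, 3)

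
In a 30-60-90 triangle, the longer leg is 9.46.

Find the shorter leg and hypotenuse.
In a 30-60-90 triangle, sides are in ratio 1 : √3 : 2.
Long leg = short leg·√3  →  short leg = 9.46/√3 = 5.462
Hypotenuse = 2·(short leg) = 2·9.46/√3 = 10.92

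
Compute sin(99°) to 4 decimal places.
sin(99 degrees) = 0.9877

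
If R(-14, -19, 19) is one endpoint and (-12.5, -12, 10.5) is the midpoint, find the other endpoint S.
S = (2×(-12.5) - (-14), 2×(-12) - (-19), 2×10.5 - 19) = (-11, -5, 2)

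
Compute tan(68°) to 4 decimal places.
tan(68 degrees) = 2.4751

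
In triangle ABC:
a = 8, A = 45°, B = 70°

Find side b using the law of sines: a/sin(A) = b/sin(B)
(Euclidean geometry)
b = a·sin(B)/sin(A) = 8·sin(70°)/sin(45°)
b = 8·0.939693/0.707107 = 10.63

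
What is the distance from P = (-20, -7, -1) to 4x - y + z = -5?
d = |4(-20) + (-1)(-7) + 1(-1) - (-5)| / √(4² + (-1)² + 1²) = 69/√18 = 16.26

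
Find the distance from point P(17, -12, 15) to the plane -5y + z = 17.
d = |0(17) + (-5)(-12) + 1(15) - (17)| / √(0² + (-5)² + 1²) = 58/√26 = 11.37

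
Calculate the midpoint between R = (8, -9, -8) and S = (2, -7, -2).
Midpoint = ((8+2)/2, (-9-7)/2, (-8-2)/2) = (5, -8, -5)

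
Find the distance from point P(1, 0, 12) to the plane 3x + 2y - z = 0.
d = |3(1) + 2(0) + (-1)(12) - (0)| / √(3² + 2² + (-1)²) = 9/√14 = 2.405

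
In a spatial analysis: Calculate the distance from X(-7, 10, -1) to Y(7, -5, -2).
d = √[(14)² + (-15)² + (-1)²] = √422 = 20.54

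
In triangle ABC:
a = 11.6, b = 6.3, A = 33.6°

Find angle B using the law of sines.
sin(B)/b = sin(A)/a
sin(B) = b·sin(A)/a = 6.3·sin(33.6°)/11.6 = 0.300549
B = arcsin(0.300549) = 17.49°  (b ≤ a, so B ≤ A and the acute solution is unique)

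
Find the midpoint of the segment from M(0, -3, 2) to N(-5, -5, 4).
Midpoint = ((0-5)/2, (-3-5)/2, (2+4)/2) = (-2.5, -4, 3)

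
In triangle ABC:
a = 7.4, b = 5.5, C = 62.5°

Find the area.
Using A = ½ab·sin(C):
A = ½·7.4·5.5·sin(62.5°) = ½·40.7·0.887011 = 18.05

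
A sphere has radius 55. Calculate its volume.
Volume = (4/3) * pi * r³
Volume = (4/3) * pi * 55³
Volume = (4/3) * pi * 166375
Volume = 696909.97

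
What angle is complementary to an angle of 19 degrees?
Complementary angles sum to 90 degrees.
Other angle = 90 - 19
Other angle = 71 degrees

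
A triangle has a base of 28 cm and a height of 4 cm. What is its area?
Area = (1/2) * base * height
Area = (1/2) * 28 * 4
Area = 56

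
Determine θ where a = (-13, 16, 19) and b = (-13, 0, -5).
a·b = 74, |a|² = 786, |b|² = 194
cos θ = 74/√152484 ≈ 0.1895
θ ≈ 79.08°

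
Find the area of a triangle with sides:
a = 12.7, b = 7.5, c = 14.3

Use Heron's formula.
s = (a+b+c)/2 = (12.7+7.5+14.3)/2 = 17.25
A = √(s(s-a)(s-b)(s-c)) = √(17.25·4.55·9.75·2.95)
A = √2257.5 = 47.51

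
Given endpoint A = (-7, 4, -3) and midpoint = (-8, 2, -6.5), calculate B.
B = (2×(-8) - (-7), 2×2 - 4, 2×(-6.5) - (-3)) = (-9, 0, -10)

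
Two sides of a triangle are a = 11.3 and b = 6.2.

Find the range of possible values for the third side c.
By the triangle inequality: |a - b| < c < a + b
|11.3 - 6.2| < c < 11.3 + 6.2
5.1 < c < 17.5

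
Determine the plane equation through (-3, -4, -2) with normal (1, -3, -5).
d = n·P = (1)(-3) + (-3)(-4) + (-5)(-2) = 19
Plane: x - 3y - 5z = 19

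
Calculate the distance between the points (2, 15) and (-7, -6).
Using the distance formula: d = sqrt((x₂-x₁)² + (y₂-y₁)²)
dx = (-7) - 2 = -9
dy = (-6) - 15 = -21
d = sqrt((-9)² + (-21)²) = sqrt(81 + 441) = sqrt(522) = 22.85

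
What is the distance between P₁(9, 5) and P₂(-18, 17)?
Using the distance formula: d = sqrt((x₂-x₁)² + (y₂-y₁)²)
dx = (-18) - 9 = -27
dy = 17 - 5 = 12
d = sqrt((-27)² + 12²) = sqrt(729 + 144) = sqrt(873) = 29.55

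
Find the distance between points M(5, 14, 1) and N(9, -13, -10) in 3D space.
d = √[(4)² + (-27)² + (-11)²] = √866 = 29.43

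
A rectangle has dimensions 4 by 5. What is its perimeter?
Perimeter = 2 * (length + width)
Perimeter = 2 * (4 + 5)
Perimeter = 2 * 9
Perimeter = 18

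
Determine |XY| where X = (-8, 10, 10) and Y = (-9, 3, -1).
d = √[(-1)² + (-7)² + (-11)²] = √171 = 13.08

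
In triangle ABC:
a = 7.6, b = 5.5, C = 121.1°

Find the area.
Using A = ½ab·sin(C):
A = ½·7.6·5.5·sin(121.1°) = ½·41.8·0.856267 = 17.9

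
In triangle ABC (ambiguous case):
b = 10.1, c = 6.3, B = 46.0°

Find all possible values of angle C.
sin(C)/c = sin(B)/b  →  sin(C) = c·sin(B)/b = 6.3·sin(46.0°)/10.1 = 0.448697
C₁ = arcsin(0.448697) = 26.66°,  C₂ = 180° - C₁ = 153.34°
Check C₂: A = 180° - 46.0° - 153.34° = -19.34° ≤ 0, rejected
C = 26.66° (one solution)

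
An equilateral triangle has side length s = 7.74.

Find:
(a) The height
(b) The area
(a) Height h = s·√3/2 = 7.74·√3/2 = 6.703
(b) Area = (√3/4)·s² = (√3/4)·7.74² = (√3/4)·59.9076 = 25.94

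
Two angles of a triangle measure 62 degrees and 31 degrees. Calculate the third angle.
Sum of angles in a triangle = 180 degrees
Third angle = 180 - 62 - 31
Third angle = 87 degrees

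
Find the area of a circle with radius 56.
Area = pi * r²
Area = pi * 56²
Area = pi * 3136
Area = 9852.03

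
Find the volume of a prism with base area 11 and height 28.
Volume = base area * height
Volume = 11 * 28
Volume = 308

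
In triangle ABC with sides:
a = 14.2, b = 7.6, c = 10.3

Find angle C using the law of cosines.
cos(C) = (a² + b² - c²)/(2ab)
cos(C) = (14.2² + 7.6² - 10.3²)/(2·14.2·7.6) = 153.31/215.84 = 0.710295
C = arccos(0.710295) = 44.74°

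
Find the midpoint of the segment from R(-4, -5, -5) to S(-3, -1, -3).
Midpoint = ((-4-3)/2, (-5-1)/2, (-5-3)/2) = (-3.5, -3, -4)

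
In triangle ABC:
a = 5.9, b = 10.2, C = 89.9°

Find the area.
Using A = ½ab·sin(C):
A = ½·5.9·10.2·sin(89.9°) = ½·60.18·0.999998 = 30.09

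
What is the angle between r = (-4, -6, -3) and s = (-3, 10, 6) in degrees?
r·s = -66, |r|² = 61, |s|² = 145
cos θ = -66/√8845 ≈ -0.7018
θ ≈ 134.6°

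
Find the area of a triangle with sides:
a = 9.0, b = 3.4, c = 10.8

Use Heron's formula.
s = (a+b+c)/2 = (9.0+3.4+10.8)/2 = 11.6
A = √(s(s-a)(s-b)(s-c)) = √(11.6·2.6·8.2·0.8)
A = √197.85 = 14.07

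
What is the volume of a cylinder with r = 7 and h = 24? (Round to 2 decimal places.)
Volume = pi * r² * h
Volume = pi * 7² * 24
Volume = pi * 49 * 24
Volume = pi * 1176
Volume = 3694.51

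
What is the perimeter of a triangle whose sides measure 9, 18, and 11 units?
Perimeter = sum of all sides
Perimeter = 9 + 18 + 11
Perimeter = 38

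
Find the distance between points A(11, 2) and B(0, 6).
Using the distance formula: d = sqrt((x₂-x₁)² + (y₂-y₁)²)
dx = 0 - 11 = -11
dy = 6 - 2 = 4
d = sqrt((-11)² + 4²) = sqrt(121 + 16) = sqrt(137) = 11.70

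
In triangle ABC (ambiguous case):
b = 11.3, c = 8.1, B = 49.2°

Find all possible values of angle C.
sin(C)/c = sin(B)/b  →  sin(C) = c·sin(B)/b = 8.1·sin(49.2°)/11.3 = 0.542625
C₁ = arcsin(0.542625) = 32.86°,  C₂ = 180° - C₁ = 147.14°
Check C₂: A = 180° - 49.2° - 147.14° = -16.34° ≤ 0, rejected
C = 32.86° (one solution)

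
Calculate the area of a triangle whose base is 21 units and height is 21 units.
Area = (1/2) * base * height
Area = (1/2) * 21 * 21
Area = 220.50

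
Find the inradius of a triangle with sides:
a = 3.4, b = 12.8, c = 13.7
s = (a+b+c)/2 = (3.4+12.8+13.7)/2 = 14.95
Area = √(s(s-a)(s-b)(s-c)) = √(14.95·11.55·2.15·1.25) = 21.542
r = Area/s = 21.542/14.95 = 1.441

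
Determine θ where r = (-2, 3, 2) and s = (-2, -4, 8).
r·s = 8, |r|² = 17, |s|² = 84
cos θ = 8/√1428 ≈ 0.2117
θ ≈ 77.78°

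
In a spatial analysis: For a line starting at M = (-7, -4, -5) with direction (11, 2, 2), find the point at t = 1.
P(1) = (-7 + 11(1), -4 + 2(1), -5 + 2(1)) = (4, -2, -3)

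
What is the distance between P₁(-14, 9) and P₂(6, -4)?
Using the distance formula: d = sqrt((x₂-x₁)² + (y₂-y₁)²)
dx = 6 - (-14) = 20
dy = (-4) - 9 = -13
d = sqrt(20² + (-13)²) = sqrt(400 + 169) = sqrt(569) = 23.85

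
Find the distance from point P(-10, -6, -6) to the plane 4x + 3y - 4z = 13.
d = |4(-10) + 3(-6) + (-4)(-6) - (13)| / √(4² + 3² + (-4)²) = 47/√41 = 7.34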